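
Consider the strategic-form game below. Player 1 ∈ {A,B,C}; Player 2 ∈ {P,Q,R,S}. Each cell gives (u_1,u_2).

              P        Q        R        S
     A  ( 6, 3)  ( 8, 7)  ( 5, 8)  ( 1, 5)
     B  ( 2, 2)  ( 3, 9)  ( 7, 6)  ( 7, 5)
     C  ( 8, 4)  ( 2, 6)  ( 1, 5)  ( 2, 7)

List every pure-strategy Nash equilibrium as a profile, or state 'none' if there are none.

Equilibria: none

(A,P): not NE [P1→C gives 8>6; P2→R gives 8>3]
(A,Q): not NE [P2→R gives 8>7]
(A,R): not NE [P1→B gives 7>5]
(A,S): not NE [P1→B gives 7>1; P2→R gives 8>5]
(B,P): not NE [P1→C gives 8>2; P2→Q gives 9>2]
(B,Q): not NE [P1→A gives 8>3]
(B,R): not NE [P2→Q gives 9>6]
(B,S): not NE [P2→Q gives 9>5]
(C,P): not NE [P2→S gives 7>4]
(C,Q): not NE [P1→A gives 8>2; P2→S gives 7>6]
(C,R): not NE [P1→B gives 7>1; P2→S gives 7>5]
(C,S): not NE [P1→B gives 7>2]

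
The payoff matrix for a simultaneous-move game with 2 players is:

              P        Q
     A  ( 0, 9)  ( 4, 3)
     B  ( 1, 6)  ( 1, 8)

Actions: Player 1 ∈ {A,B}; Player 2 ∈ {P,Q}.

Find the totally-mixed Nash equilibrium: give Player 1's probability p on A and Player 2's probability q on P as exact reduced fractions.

P1 indiff ⇒ q·0+(1-q)·4 = q·1+(1-q)·1 ⇒ q(-1) = (1-q)(-3) ⇒ q = 3/4
P2 indiff ⇒ p·9+(1-p)·6 = p·3+(1-p)·8 ⇒ p(6) = (1-p)(2) ⇒ p = 1/4

P1 mixes 1/4 on A; P2 mixes 3/4 on P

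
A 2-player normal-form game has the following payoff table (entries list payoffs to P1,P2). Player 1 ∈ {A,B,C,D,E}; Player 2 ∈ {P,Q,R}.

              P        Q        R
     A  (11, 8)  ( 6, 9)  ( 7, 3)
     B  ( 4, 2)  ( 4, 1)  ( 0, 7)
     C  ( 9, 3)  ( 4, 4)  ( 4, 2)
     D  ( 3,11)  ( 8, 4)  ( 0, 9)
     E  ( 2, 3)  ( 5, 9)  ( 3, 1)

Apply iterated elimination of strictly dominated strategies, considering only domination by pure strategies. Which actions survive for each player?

IESDS → P1:{A,D} P2:{P,Q}

P1 drop B (A beats it: P:11>4 Q:6>4 R:7>0)
P1 drop C (A beats it: P:11>9 Q:6>4 R:7>4)
P1 drop E (A beats it: P:11>2 Q:6>5 R:7>3)
P2 drop R (P beats it: A:8>3 D:11>9)
P1→{A,D} P2→{P,Q}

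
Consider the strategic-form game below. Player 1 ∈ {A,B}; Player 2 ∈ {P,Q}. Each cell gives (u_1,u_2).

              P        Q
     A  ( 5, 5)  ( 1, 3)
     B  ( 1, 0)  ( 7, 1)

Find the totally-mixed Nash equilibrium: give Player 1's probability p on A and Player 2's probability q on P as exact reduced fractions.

(p,q) = (1/3, 3/5)

P1 indiff ⇒ q·5+(1-q)·1 = q·1+(1-q)·7 ⇒ q(4) = (1-q)(6) ⇒ q = 3/5
P2 indiff ⇒ p·5+(1-p)·0 = p·3+(1-p)·1 ⇒ p(2) = (1-p)(1) ⇒ p = 1/3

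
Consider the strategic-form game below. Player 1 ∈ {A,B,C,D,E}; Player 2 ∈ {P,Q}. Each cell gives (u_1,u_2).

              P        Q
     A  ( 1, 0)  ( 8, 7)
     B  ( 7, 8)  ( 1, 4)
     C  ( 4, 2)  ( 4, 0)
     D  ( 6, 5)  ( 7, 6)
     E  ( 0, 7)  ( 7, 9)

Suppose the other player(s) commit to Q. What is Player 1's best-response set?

u_1(A vs Q) = 8
u_1(B vs Q) = 1
u_1(C vs Q) = 4
u_1(D vs Q) = 7
u_1(E vs Q) = 7
max payoff 8 at {A}

BR_1 = {A}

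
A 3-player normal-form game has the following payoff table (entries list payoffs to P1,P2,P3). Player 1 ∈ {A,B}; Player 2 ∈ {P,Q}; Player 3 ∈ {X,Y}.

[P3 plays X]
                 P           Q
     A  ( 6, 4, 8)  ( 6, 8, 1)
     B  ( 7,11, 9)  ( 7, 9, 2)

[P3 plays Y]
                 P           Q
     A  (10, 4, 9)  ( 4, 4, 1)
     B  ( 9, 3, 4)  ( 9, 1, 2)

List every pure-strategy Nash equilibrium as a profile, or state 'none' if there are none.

(A,P,X): not NE [P1→B gives 7>6; P2→Q gives 8>4; P3→Y gives 9>8]
(A,P,Y): NE
(A,Q,X): not NE [P1→B gives 7>6]
(A,Q,Y): not NE [P1→B gives 9>4]
(B,P,X): NE
(B,P,Y): not NE [P1→A gives 10>9; P3→X gives 9>4]
(B,Q,X): not NE [P2→P gives 11>9]
(B,Q,Y): not NE [P2→P gives 3>1]

Nash profiles: (A,P,Y), (B,P,X)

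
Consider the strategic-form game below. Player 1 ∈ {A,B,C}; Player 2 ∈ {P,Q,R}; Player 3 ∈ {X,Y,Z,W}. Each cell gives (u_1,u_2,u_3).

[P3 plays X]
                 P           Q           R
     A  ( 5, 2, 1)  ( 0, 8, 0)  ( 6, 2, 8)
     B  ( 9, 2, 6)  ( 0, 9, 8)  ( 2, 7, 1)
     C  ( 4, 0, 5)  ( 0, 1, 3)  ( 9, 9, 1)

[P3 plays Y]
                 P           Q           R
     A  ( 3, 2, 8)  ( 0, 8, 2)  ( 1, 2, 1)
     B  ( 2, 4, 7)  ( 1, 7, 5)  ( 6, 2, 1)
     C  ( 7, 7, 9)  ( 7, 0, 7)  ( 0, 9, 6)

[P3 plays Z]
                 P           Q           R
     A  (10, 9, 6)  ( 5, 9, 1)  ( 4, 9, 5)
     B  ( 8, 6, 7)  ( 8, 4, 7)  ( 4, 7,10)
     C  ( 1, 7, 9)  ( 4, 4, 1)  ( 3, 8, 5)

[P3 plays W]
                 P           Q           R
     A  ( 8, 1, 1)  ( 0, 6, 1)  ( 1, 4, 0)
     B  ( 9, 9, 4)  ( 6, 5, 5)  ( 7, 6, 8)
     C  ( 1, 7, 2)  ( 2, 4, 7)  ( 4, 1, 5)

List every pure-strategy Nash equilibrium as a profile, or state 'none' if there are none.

(A,P,X): not NE [P1→B gives 9>5; P2→Q gives 8>2; P3→Y gives 8>1]
(A,P,Y): not NE [P1→C gives 7>3; P2→Q gives 8>2]
(A,P,Z): not NE [P3→Y gives 8>6]
(A,P,W): not NE [P1→B gives 9>8; P2→Q gives 6>1; P3→Y gives 8>1]
(A,Q,X): not NE [P3→Y gives 2>0]
(A,Q,Y): not NE [P1→C gives 7>0]
(A,Q,Z): not NE [P1→B gives 8>5; P3→Y gives 2>1]
(A,Q,W): not NE [P1→B gives 6>0; P3→Y gives 2>1]
(A,R,X): not NE [P1→C gives 9>6; P2→Q gives 8>2]
(A,R,Y): not NE [P1→B gives 6>1; P2→Q gives 8>2; P3→X gives 8>1]
(A,R,Z): not NE [P3→X gives 8>5]
(A,R,W): not NE [P1→B gives 7>1; P2→Q gives 6>4; P3→X gives 8>0]
(B,P,X): not NE [P2→Q gives 9>2; P3→Z gives 7>6]
(B,P,Y): not NE [P1→C gives 7>2; P2→Q gives 7>4]
(B,P,Z): not NE [P1→A gives 10>8; P2→R gives 7>6]
(B,P,W): not NE [P3→Z gives 7>4]
(B,Q,X): NE
(B,Q,Y): not NE [P1→C gives 7>1; P3→X gives 8>5]
(B,Q,Z): not NE [P2→R gives 7>4; P3→X gives 8>7]
(B,Q,W): not NE [P2→P gives 9>5; P3→X gives 8>5]
(B,R,X): not NE [P1→C gives 9>2; P2→Q gives 9>7; P3→Z gives 10>1]
(B,R,Y): not NE [P2→Q gives 7>2; P3→Z gives 10>1]
(B,R,Z): NE
(B,R,W): not NE [P2→P gives 9>6; P3→Z gives 10>8]
(C,P,X): not NE [P1→B gives 9>4; P2→R gives 9>0; P3→Z gives 9>5]
(C,P,Y): not NE [P2→R gives 9>7]
(C,P,Z): not NE [P1→A gives 10>1; P2→R gives 8>7]
(C,P,W): not NE [P1→B gives 9>1; P3→Z gives 9>2]
(C,Q,X): not NE [P2→R gives 9>1; P3→W gives 7>3]
(C,Q,Y): not NE [P2→R gives 9>0]
(C,Q,Z): not NE [P1→B gives 8>4; P2→R gives 8>4; P3→W gives 7>1]
(C,Q,W): not NE [P1→B gives 6>2; P2→P gives 7>4]
(C,R,X): not NE [P3→Y gives 6>1]
(C,R,Y): not NE [P1→B gives 6>0]
(C,R,Z): not NE [P1→B gives 4>3; P3→Y gives 6>5]
(C,R,W): not NE [P1→B gives 7>4; P2→P gives 7>1; P3→Y gives 6>5]

NE set: (B,Q,X), (B,R,Z)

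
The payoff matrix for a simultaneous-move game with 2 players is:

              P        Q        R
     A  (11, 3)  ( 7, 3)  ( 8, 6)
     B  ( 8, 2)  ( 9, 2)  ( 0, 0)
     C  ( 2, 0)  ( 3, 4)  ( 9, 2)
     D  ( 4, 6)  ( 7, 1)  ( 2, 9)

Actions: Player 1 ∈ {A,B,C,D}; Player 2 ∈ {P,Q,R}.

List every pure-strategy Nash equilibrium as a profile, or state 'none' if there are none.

(A,P): not NE [P2→R gives 6>3]
(A,Q): not NE [P1→B gives 9>7; P2→R gives 6>3]
(A,R): not NE [P1→C gives 9>8]
(B,P): not NE [P1→A gives 11>8]
(B,Q): NE
(B,R): not NE [P1→C gives 9>0; P2→Q gives 2>0]
(C,P): not NE [P1→A gives 11>2; P2→Q gives 4>0]
(C,Q): not NE [P1→B gives 9>3]
(C,R): not NE [P2→Q gives 4>2]
(D,P): not NE [P1→A gives 11>4; P2→R gives 9>6]
(D,Q): not NE [P1→B gives 9>7; P2→R gives 9>1]
(D,R): not NE [P1→C gives 9>2]

Nash profiles: (B,Q)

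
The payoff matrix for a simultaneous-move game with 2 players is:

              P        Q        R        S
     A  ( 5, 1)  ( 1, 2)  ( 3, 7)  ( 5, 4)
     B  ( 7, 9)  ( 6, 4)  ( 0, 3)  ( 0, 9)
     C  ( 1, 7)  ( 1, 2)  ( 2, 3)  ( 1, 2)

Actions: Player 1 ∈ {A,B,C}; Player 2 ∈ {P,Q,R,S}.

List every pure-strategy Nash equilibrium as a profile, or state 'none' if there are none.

Nash profiles: (A,R), (B,P)

(A,P): not NE [P1→B gives 7>5; P2→R gives 7>1]
(A,Q): not NE [P1→B gives 6>1; P2→R gives 7>2]
(A,R): NE
(A,S): not NE [P2→R gives 7>4]
(B,P): NE
(B,Q): not NE [P2→S gives 9>4]
(B,R): not NE [P1→A gives 3>0; P2→S gives 9>3]
(B,S): not NE [P1→A gives 5>0]
(C,P): not NE [P1→B gives 7>1]
(C,Q): not NE [P1→B gives 6>1; P2→P gives 7>2]
(C,R): not NE [P1→A gives 3>2; P2→P gives 7>3]
(C,S): not NE [P1→A gives 5>1; P2→P gives 7>2]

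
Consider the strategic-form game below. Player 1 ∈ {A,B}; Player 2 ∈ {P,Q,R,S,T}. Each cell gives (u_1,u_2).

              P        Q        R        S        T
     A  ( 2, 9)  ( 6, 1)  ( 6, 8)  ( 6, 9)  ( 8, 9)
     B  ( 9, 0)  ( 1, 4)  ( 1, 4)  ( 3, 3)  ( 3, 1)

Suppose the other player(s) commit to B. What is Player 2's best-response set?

BR_2 = {Q,R}

u_2(P vs B) = 0
u_2(Q vs B) = 4
u_2(R vs B) = 4
u_2(S vs B) = 3
u_2(T vs B) = 1
max payoff 4 at {Q,R}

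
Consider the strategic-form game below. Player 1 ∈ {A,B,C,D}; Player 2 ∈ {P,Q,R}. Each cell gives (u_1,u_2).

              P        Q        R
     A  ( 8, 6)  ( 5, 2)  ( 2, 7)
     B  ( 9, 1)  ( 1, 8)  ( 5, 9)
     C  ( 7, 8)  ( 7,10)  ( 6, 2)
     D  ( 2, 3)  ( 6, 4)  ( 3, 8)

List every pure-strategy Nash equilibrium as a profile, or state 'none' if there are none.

(A,P): not NE [P1→B gives 9>8; P2→R gives 7>6]
(A,Q): not NE [P1→C gives 7>5; P2→R gives 7>2]
(A,R): not NE [P1→C gives 6>2]
(B,P): not NE [P2→R gives 9>1]
(B,Q): not NE [P1→C gives 7>1; P2→R gives 9>8]
(B,R): not NE [P1→C gives 6>5]
(C,P): not NE [P1→B gives 9>7; P2→Q gives 10>8]
(C,Q): NE
(C,R): not NE [P2→Q gives 10>2]
(D,P): not NE [P1→B gives 9>2; P2→R gives 8>3]
(D,Q): not NE [P1→C gives 7>6; P2→R gives 8>4]
(D,R): not NE [P1→C gives 6>3]

NE set: (C,Q)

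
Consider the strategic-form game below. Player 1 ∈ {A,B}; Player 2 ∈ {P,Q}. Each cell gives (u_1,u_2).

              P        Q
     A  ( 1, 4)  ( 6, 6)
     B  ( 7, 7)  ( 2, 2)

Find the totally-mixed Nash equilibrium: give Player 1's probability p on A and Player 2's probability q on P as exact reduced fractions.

P1 mixes 5/7 on A; P2 mixes 2/5 on P

P1 indiff ⇒ q·1+(1-q)·6 = q·7+(1-q)·2 ⇒ q(-6) = (1-q)(-4) ⇒ q = 2/5
P2 indiff ⇒ p·4+(1-p)·7 = p·6+(1-p)·2 ⇒ p(-2) = (1-p)(-5) ⇒ p = 5/7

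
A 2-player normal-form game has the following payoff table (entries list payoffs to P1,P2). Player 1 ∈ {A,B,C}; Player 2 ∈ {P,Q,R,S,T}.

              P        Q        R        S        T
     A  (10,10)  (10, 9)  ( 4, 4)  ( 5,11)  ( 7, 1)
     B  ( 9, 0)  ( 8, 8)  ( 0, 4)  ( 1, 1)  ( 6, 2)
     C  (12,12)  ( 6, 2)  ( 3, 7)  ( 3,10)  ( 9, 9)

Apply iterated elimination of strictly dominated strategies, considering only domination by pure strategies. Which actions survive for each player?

Remaining: P1:{A,C} P2:{P,S}

P1 drop B (A beats it: P:10>9 Q:10>8 R:4>0 S:5>1 T:7>6)
P2 drop Q (P beats it: A:10>9 C:12>2)
P2 drop R (P beats it: A:10>4 C:12>7)
P2 drop T (P beats it: A:10>1 C:12>9)
P1→{A,C} P2→{P,S}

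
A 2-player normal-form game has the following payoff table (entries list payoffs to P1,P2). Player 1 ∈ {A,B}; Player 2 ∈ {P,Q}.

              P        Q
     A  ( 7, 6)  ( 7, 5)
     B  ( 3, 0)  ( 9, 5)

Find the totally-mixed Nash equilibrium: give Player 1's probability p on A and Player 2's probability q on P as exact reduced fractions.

P1 indiff ⇒ q·7+(1-q)·7 = q·3+(1-q)·9 ⇒ q(4) = (1-q)(2) ⇒ q = 1/3
P2 indiff ⇒ p·6+(1-p)·0 = p·5+(1-p)·5 ⇒ p(1) = (1-p)(5) ⇒ p = 5/6

p=5/6, q=1/3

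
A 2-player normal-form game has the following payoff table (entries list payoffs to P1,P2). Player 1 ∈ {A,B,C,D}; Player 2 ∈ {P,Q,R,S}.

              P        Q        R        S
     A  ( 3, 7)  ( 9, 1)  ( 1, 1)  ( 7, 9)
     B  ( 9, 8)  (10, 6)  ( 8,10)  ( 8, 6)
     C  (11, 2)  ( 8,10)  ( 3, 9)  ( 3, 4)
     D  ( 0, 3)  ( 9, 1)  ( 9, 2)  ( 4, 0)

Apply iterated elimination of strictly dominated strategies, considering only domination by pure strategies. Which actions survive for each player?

Survivors P1:{B,C,D} P2:{P,Q,R}

P1 drop A (B beats it: P:9>3 Q:10>9 R:8>1 S:8>7)
P2 drop S (R beats it: B:10>6 C:9>4 D:2>0)
P1→{B,C,D} P2→{P,Q,R}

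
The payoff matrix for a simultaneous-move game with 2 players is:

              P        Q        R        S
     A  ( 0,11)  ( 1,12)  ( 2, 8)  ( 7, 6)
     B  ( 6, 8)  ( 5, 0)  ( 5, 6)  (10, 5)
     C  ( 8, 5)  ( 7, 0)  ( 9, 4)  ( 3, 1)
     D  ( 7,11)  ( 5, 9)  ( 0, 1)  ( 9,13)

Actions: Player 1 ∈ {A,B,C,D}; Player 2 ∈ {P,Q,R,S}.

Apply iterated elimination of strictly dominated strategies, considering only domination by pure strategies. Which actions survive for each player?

P1 drop A (B beats it: P:6>0 Q:5>1 R:5>2 S:10>7)
P2 drop Q (P beats it: B:8>0 C:5>0 D:11>9)
P2 drop R (P beats it: B:8>6 C:5>4 D:11>1)
P1→{B,C,D} P2→{P,S}

Survivors P1:{B,C,D} P2:{P,S}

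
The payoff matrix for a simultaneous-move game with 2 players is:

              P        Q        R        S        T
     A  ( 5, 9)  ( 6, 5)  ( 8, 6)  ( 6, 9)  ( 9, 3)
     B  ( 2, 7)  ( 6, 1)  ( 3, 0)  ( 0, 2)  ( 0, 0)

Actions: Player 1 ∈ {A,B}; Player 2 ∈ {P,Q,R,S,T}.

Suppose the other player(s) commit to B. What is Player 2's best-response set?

P2 best: {P}

u_2(P vs B) = 7
u_2(Q vs B) = 1
u_2(R vs B) = 0
u_2(S vs B) = 2
u_2(T vs B) = 0
max payoff 7 at {P}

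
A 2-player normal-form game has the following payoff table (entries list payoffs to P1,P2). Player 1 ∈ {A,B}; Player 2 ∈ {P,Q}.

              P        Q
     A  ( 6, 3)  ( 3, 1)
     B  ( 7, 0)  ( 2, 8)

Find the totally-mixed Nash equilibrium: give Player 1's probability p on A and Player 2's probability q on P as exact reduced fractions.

p=4/5, q=1/2

P1 indiff ⇒ q·6+(1-q)·3 = q·7+(1-q)·2 ⇒ q(-1) = (1-q)(-1) ⇒ q = 1/2
P2 indiff ⇒ p·3+(1-p)·0 = p·1+(1-p)·8 ⇒ p(2) = (1-p)(8) ⇒ p = 4/5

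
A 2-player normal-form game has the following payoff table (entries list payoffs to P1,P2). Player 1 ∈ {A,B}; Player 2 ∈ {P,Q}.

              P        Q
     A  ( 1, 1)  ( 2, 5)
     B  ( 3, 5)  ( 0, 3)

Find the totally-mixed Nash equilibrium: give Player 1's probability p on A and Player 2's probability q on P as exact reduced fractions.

P1 indiff ⇒ q·1+(1-q)·2 = q·3+(1-q)·0 ⇒ q(-2) = (1-q)(-2) ⇒ q = 1/2
P2 indiff ⇒ p·1+(1-p)·5 = p·5+(1-p)·3 ⇒ p(-4) = (1-p)(-2) ⇒ p = 1/3

p=1/3, q=1/2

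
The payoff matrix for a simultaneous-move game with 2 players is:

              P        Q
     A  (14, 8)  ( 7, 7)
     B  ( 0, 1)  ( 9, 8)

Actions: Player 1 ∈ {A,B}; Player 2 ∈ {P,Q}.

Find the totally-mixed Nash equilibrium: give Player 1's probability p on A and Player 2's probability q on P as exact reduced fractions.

P1 indiff ⇒ q·14+(1-q)·7 = q·0+(1-q)·9 ⇒ q(14) = (1-q)(2) ⇒ q = 1/8
P2 indiff ⇒ p·8+(1-p)·1 = p·7+(1-p)·8 ⇒ p(1) = (1-p)(7) ⇒ p = 7/8

P1 mixes 7/8 on A; P2 mixes 1/8 on P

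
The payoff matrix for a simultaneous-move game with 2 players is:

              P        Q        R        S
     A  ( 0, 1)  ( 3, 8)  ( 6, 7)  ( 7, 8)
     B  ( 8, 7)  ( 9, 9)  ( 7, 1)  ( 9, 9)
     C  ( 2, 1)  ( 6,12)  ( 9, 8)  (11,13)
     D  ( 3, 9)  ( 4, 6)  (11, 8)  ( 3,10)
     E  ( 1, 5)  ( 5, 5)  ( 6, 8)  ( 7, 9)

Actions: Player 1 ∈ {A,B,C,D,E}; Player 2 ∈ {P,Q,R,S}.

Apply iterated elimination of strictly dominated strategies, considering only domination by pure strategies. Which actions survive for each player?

IESDS → P1:{B,C} P2:{Q,S}

P1 drop A (B beats it: P:8>0 Q:9>3 R:7>6 S:9>7)
P1 drop E (B beats it: P:8>1 Q:9>5 R:7>6 S:9>7)
P2 drop P (S beats it: B:9>7 C:13>1 D:10>9)
P2 drop R (S beats it: B:9>1 C:13>8 D:10>8)
P1 drop D (B beats it: Q:9>4 S:9>3)
P1→{B,C} P2→{Q,S}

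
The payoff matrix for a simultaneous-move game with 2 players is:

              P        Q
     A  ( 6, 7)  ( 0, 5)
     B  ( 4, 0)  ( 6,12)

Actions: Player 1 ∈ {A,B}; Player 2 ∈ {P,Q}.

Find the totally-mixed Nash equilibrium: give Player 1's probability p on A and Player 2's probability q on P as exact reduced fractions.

(p,q) = (6/7, 3/4)

P1 indiff ⇒ q·6+(1-q)·0 = q·4+(1-q)·6 ⇒ q(2) = (1-q)(6) ⇒ q = 3/4
P2 indiff ⇒ p·7+(1-p)·0 = p·5+(1-p)·12 ⇒ p(2) = (1-p)(12) ⇒ p = 6/7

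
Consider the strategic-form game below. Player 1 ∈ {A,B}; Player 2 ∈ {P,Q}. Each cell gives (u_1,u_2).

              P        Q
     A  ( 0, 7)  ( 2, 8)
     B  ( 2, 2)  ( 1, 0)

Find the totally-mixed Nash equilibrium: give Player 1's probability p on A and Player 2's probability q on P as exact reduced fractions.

P1 indiff ⇒ q·0+(1-q)·2 = q·2+(1-q)·1 ⇒ q(-2) = (1-q)(-1) ⇒ q = 1/3
P2 indiff ⇒ p·7+(1-p)·2 = p·8+(1-p)·0 ⇒ p(-1) = (1-p)(-2) ⇒ p = 2/3

p=2/3, q=1/3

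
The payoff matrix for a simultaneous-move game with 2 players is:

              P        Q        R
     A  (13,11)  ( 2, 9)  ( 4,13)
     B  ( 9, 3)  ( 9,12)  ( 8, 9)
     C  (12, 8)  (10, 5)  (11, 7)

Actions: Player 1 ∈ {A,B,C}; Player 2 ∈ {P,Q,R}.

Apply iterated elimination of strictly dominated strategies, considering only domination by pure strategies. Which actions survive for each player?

Remaining: P1:{A,C} P2:{P,R}

P1 drop B (C beats it: P:12>9 Q:10>9 R:11>8)
P2 drop Q (P beats it: A:11>9 C:8>5)
P1→{A,C} P2→{P,R}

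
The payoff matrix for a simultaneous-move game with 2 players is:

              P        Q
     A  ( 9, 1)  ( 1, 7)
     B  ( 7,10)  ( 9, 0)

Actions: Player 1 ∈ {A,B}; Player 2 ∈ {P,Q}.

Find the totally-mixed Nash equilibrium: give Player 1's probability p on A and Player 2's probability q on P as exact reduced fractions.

P1 indiff ⇒ q·9+(1-q)·1 = q·7+(1-q)·9 ⇒ q(2) = (1-q)(8) ⇒ q = 4/5
P2 indiff ⇒ p·1+(1-p)·10 = p·7+(1-p)·0 ⇒ p(-6) = (1-p)(-10) ⇒ p = 5/8

P1 mixes 5/8 on A; P2 mixes 4/5 on P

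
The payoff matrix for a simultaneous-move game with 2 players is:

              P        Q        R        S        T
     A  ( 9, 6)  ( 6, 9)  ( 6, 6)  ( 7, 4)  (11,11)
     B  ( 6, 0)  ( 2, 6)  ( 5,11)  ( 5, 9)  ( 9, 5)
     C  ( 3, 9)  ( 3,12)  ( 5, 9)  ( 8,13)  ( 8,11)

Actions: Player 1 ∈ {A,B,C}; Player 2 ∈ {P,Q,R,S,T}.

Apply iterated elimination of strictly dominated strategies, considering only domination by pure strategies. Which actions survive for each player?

Remaining: P1:{A,C} P2:{Q,S,T}

P1 drop B (A beats it: P:9>6 Q:6>2 R:6>5 S:7>5 T:11>9)
P2 drop P (Q beats it: A:9>6 C:12>9)
P2 drop R (Q beats it: A:9>6 C:12>9)
P1→{A,C} P2→{Q,S,T}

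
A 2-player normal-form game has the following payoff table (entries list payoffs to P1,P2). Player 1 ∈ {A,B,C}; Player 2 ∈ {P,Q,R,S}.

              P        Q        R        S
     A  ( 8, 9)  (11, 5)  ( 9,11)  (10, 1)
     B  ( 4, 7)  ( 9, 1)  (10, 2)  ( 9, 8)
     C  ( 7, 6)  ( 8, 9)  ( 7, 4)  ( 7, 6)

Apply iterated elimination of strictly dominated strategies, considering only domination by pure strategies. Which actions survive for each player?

Remaining: P1:{A,B} P2:{P,R,S}

P1 drop C (A beats it: P:8>7 Q:11>8 R:9>7 S:10>7)
P2 drop Q (P beats it: A:9>5 B:7>1)
P1→{A,B} P2→{P,R,S}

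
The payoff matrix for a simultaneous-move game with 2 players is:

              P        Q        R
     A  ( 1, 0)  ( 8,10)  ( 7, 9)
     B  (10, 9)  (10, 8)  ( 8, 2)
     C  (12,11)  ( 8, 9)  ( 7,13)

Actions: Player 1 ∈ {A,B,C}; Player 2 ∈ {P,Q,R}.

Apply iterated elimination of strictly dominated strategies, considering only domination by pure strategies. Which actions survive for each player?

Remaining: P1:{B,C} P2:{P,R}

P1 drop A (B beats it: P:10>1 Q:10>8 R:8>7)
P2 drop Q (P beats it: B:9>8 C:11>9)
P1→{B,C} P2→{P,R}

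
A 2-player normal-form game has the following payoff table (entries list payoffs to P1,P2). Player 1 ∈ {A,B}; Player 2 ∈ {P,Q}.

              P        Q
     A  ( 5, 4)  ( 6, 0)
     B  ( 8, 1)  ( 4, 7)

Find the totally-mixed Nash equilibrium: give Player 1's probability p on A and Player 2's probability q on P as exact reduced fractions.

P1 mixes 3/5 on A; P2 mixes 2/5 on P

P1 indiff ⇒ q·5+(1-q)·6 = q·8+(1-q)·4 ⇒ q(-3) = (1-q)(-2) ⇒ q = 2/5
P2 indiff ⇒ p·4+(1-p)·1 = p·0+(1-p)·7 ⇒ p(4) = (1-p)(6) ⇒ p = 3/5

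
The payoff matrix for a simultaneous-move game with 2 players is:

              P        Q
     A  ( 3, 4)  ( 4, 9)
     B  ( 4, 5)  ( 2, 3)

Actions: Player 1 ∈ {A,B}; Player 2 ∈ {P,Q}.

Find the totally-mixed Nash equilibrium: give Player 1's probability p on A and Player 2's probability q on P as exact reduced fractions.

P1 indiff ⇒ q·3+(1-q)·4 = q·4+(1-q)·2 ⇒ q(-1) = (1-q)(-2) ⇒ q = 2/3
P2 indiff ⇒ p·4+(1-p)·5 = p·9+(1-p)·3 ⇒ p(-5) = (1-p)(-2) ⇒ p = 2/7

(p,q) = (2/7, 2/3)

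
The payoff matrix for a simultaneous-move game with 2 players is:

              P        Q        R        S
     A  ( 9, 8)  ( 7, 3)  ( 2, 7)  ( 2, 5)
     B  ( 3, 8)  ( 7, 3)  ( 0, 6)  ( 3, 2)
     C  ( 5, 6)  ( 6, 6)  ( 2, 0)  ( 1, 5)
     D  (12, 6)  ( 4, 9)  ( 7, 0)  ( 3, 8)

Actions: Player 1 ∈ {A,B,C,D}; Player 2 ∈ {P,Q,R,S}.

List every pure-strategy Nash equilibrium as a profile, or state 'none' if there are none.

PSNE: ∅

(A,P): not NE [P1→D gives 12>9]
(A,Q): not NE [P2→P gives 8>3]
(A,R): not NE [P1→D gives 7>2; P2→P gives 8>7]
(A,S): not NE [P1→D gives 3>2; P2→P gives 8>5]
(B,P): not NE [P1→D gives 12>3]
(B,Q): not NE [P2→P gives 8>3]
(B,R): not NE [P1→D gives 7>0; P2→P gives 8>6]
(B,S): not NE [P2→P gives 8>2]
(C,P): not NE [P1→D gives 12>5]
(C,Q): not NE [P1→B gives 7>6]
(C,R): not NE [P1→D gives 7>2; P2→Q gives 6>0]
(C,S): not NE [P1→D gives 3>1; P2→Q gives 6>5]
(D,P): not NE [P2→Q gives 9>6]
(D,Q): not NE [P1→B gives 7>4]
(D,R): not NE [P2→Q gives 9>0]
(D,S): not NE [P2→Q gives 9>8]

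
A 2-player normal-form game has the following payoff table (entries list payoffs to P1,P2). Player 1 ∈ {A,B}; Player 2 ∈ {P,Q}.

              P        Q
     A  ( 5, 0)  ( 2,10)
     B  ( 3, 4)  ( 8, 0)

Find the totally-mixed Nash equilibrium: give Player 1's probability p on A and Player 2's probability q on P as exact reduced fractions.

P1 indiff ⇒ q·5+(1-q)·2 = q·3+(1-q)·8 ⇒ q(2) = (1-q)(6) ⇒ q = 3/4
P2 indiff ⇒ p·0+(1-p)·4 = p·10+(1-p)·0 ⇒ p(-10) = (1-p)(-4) ⇒ p = 2/7

p=2/7, q=3/4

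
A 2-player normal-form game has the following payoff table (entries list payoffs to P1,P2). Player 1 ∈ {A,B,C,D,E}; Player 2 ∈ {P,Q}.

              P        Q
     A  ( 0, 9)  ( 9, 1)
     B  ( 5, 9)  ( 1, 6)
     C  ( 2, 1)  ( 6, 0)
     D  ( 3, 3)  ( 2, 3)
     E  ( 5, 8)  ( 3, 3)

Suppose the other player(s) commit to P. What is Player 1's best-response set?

u_1(A vs P) = 0
u_1(B vs P) = 5
u_1(C vs P) = 2
u_1(D vs P) = 3
u_1(E vs P) = 5
max payoff 5 at {B,E}

BR_1 = {B,E}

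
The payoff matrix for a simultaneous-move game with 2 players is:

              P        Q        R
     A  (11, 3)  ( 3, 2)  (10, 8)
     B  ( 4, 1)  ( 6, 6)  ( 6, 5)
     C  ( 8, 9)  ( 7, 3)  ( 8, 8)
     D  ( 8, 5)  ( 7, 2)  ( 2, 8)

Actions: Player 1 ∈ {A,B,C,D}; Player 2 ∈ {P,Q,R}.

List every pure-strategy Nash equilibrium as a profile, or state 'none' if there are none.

(A,P): not NE [P2→R gives 8>3]
(A,Q): not NE [P1→D gives 7>3; P2→R gives 8>2]
(A,R): NE
(B,P): not NE [P1→A gives 11>4; P2→Q gives 6>1]
(B,Q): not NE [P1→D gives 7>6]
(B,R): not NE [P1→A gives 10>6; P2→Q gives 6>5]
(C,P): not NE [P1→A gives 11>8]
(C,Q): not NE [P2→P gives 9>3]
(C,R): not NE [P1→A gives 10>8; P2→P gives 9>8]
(D,P): not NE [P1→A gives 11>8; P2→R gives 8>5]
(D,Q): not NE [P2→R gives 8>2]
(D,R): not NE [P1→A gives 10>2]

Nash profiles: (A,R)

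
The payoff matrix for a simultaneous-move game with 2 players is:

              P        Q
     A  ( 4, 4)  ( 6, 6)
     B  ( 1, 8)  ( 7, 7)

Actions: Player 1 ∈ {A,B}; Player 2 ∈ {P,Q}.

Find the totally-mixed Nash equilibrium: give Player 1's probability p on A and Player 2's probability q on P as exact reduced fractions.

P1 indiff ⇒ q·4+(1-q)·6 = q·1+(1-q)·7 ⇒ q(3) = (1-q)(1) ⇒ q = 1/4
P2 indiff ⇒ p·4+(1-p)·8 = p·6+(1-p)·7 ⇒ p(-2) = (1-p)(-1) ⇒ p = 1/3

p=1/3, q=1/4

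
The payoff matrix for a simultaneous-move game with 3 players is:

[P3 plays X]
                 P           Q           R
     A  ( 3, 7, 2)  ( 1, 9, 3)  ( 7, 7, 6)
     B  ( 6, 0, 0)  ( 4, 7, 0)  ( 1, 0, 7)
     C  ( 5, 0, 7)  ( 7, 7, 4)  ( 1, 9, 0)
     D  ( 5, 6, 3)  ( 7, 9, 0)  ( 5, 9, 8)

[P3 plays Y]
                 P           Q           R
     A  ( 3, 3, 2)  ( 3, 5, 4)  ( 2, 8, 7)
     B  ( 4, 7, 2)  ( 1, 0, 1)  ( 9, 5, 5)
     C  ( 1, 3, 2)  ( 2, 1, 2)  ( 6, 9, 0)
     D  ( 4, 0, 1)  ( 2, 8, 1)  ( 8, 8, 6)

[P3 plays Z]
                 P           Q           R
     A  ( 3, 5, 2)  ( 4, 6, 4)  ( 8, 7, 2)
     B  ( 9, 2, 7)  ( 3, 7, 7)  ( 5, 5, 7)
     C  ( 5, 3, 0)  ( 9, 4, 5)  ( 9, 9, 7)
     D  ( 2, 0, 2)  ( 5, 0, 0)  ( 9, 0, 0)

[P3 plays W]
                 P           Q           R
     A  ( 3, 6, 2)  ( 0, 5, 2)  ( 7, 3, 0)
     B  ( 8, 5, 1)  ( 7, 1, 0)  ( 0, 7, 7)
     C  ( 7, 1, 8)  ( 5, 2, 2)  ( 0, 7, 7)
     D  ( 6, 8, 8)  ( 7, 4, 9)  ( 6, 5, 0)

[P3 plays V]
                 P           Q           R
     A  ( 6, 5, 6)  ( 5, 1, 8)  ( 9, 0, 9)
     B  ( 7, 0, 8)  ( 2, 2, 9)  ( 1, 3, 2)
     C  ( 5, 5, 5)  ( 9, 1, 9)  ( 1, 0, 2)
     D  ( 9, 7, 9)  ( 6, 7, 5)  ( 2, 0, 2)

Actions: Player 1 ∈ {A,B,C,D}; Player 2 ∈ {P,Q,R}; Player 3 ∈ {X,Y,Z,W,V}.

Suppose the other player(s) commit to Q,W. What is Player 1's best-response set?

P1 best: {B,D}

u_1(A vs Q,W) = 0
u_1(B vs Q,W) = 7
u_1(C vs Q,W) = 5
u_1(D vs Q,W) = 7
max payoff 7 at {B,D}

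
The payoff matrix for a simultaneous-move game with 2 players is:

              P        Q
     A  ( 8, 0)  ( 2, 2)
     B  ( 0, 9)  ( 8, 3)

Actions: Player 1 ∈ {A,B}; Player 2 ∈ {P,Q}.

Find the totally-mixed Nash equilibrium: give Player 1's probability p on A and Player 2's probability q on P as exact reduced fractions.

P1 indiff ⇒ q·8+(1-q)·2 = q·0+(1-q)·8 ⇒ q(8) = (1-q)(6) ⇒ q = 3/7
P2 indiff ⇒ p·0+(1-p)·9 = p·2+(1-p)·3 ⇒ p(-2) = (1-p)(-6) ⇒ p = 3/4

P1 mixes 3/4 on A; P2 mixes 3/7 on P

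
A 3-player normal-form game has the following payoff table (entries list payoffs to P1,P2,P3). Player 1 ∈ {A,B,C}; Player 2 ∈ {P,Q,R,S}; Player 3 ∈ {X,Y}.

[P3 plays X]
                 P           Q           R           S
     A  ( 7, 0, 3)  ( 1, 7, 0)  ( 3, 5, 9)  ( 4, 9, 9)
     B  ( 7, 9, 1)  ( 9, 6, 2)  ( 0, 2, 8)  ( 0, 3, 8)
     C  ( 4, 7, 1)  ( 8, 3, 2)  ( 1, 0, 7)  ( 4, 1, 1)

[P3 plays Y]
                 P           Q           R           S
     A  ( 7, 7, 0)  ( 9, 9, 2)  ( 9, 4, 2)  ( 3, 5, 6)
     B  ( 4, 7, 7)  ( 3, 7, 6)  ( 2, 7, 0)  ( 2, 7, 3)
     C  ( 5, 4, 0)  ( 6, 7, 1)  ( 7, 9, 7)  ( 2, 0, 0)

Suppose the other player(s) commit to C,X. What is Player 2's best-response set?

u_2(P vs C,X) = 7
u_2(Q vs C,X) = 3
u_2(R vs C,X) = 0
u_2(S vs C,X) = 1
max payoff 7 at {P}

argmax u_2 = {P}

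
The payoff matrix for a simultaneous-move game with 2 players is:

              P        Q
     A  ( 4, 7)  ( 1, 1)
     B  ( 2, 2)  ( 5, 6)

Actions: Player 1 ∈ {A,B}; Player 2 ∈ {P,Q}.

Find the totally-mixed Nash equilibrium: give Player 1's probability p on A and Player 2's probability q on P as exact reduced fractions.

p=2/5, q=2/3

P1 indiff ⇒ q·4+(1-q)·1 = q·2+(1-q)·5 ⇒ q(2) = (1-q)(4) ⇒ q = 2/3
P2 indiff ⇒ p·7+(1-p)·2 = p·1+(1-p)·6 ⇒ p(6) = (1-p)(4) ⇒ p = 2/5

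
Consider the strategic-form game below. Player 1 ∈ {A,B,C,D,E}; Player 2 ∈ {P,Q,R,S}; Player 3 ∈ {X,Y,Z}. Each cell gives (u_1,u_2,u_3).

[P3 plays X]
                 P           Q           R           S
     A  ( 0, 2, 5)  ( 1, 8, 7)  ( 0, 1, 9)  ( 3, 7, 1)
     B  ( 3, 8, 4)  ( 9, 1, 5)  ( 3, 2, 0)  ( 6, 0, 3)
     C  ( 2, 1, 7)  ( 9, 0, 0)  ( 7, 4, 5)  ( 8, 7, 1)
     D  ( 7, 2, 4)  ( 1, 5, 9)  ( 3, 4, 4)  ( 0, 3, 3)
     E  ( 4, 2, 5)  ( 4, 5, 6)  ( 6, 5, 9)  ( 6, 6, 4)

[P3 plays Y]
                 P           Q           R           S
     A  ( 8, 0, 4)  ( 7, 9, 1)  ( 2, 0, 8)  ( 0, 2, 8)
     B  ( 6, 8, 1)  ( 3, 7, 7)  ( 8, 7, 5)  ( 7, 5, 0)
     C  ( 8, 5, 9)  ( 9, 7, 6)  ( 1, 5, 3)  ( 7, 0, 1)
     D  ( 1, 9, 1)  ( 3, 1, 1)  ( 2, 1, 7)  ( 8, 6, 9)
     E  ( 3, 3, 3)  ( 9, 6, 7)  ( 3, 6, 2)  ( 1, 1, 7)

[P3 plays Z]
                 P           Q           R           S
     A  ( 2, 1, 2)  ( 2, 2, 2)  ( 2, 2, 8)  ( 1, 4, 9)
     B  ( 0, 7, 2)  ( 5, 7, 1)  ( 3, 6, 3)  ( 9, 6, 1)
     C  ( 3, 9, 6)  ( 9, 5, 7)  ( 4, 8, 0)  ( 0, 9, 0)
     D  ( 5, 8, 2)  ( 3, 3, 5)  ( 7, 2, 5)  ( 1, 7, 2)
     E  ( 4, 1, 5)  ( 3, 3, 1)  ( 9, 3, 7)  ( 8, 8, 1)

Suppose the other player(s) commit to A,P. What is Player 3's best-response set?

P3 best: {X}

u_3(X vs A,P) = 5
u_3(Y vs A,P) = 4
u_3(Z vs A,P) = 2
max payoff 5 at {X}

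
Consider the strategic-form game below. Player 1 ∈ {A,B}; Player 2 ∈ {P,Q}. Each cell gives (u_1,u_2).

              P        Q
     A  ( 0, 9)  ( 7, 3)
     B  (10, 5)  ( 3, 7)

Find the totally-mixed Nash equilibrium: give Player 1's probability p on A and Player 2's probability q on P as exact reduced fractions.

P1 indiff ⇒ q·0+(1-q)·7 = q·10+(1-q)·3 ⇒ q(-10) = (1-q)(-4) ⇒ q = 2/7
P2 indiff ⇒ p·9+(1-p)·5 = p·3+(1-p)·7 ⇒ p(6) = (1-p)(2) ⇒ p = 1/4

(p,q) = (1/4, 2/7)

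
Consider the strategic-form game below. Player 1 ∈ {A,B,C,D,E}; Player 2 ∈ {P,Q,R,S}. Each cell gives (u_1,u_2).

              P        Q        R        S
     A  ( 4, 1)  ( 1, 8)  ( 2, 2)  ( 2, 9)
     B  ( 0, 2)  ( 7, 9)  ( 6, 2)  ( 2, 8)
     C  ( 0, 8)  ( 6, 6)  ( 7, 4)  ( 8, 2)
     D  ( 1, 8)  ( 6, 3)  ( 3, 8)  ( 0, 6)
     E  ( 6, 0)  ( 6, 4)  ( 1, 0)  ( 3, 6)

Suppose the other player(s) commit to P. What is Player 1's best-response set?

u_1(A vs P) = 4
u_1(B vs P) = 0
u_1(C vs P) = 0
u_1(D vs P) = 1
u_1(E vs P) = 6
max payoff 6 at {E}

BR_1 = {E}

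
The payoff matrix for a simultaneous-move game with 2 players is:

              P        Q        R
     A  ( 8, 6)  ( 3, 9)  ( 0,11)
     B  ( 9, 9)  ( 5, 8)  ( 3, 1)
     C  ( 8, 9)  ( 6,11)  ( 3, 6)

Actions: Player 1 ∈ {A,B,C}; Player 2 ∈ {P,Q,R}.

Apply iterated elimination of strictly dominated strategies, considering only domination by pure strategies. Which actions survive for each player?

P1 drop A (B beats it: P:9>8 Q:5>3 R:3>0)
P2 drop R (P beats it: B:9>1 C:9>6)
P1→{B,C} P2→{P,Q}

Survivors P1:{B,C} P2:{P,Q}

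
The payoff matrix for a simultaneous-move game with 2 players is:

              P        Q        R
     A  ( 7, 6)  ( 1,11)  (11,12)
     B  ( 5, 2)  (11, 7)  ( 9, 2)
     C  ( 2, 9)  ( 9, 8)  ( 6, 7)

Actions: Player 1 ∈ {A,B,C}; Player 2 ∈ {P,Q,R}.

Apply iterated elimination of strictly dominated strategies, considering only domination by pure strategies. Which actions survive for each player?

P1 drop C (B beats it: P:5>2 Q:11>9 R:9>6)
P2 drop P (Q beats it: A:11>6 B:7>2)
P1→{A,B} P2→{Q,R}

Remaining: P1:{A,B} P2:{Q,R}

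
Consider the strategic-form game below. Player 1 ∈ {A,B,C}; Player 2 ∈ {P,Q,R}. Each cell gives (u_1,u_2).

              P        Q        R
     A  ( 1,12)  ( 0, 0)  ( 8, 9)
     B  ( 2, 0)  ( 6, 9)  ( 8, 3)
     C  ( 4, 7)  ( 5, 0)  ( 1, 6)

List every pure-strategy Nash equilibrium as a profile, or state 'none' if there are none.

NE set: (B,Q), (C,P)

(A,P): not NE [P1→C gives 4>1]
(A,Q): not NE [P1→B gives 6>0; P2→P gives 12>0]
(A,R): not NE [P2→P gives 12>9]
(B,P): not NE [P1→C gives 4>2; P2→Q gives 9>0]
(B,Q): NE
(B,R): not NE [P2→Q gives 9>3]
(C,P): NE
(C,Q): not NE [P1→B gives 6>5; P2→P gives 7>0]
(C,R): not NE [P1→B gives 8>1; P2→P gives 7>6]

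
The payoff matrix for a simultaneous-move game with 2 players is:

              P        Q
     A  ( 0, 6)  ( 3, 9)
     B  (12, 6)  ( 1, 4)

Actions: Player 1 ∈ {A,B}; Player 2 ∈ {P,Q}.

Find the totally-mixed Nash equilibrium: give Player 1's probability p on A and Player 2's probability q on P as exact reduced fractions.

P1 indiff ⇒ q·0+(1-q)·3 = q·12+(1-q)·1 ⇒ q(-12) = (1-q)(-2) ⇒ q = 1/7
P2 indiff ⇒ p·6+(1-p)·6 = p·9+(1-p)·4 ⇒ p(-3) = (1-p)(-2) ⇒ p = 2/5

(p,q) = (2/5, 1/7)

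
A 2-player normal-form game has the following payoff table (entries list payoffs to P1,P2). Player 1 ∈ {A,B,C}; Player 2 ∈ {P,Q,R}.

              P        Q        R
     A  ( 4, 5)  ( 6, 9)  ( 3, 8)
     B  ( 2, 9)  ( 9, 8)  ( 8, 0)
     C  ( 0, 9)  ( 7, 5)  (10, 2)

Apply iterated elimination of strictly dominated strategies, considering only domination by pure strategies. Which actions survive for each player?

P2 drop R (Q beats it: A:9>8 B:8>0 C:5>2)
P1 drop C (B beats it: P:2>0 Q:9>7)
P1→{A,B} P2→{P,Q}

Survivors P1:{A,B} P2:{P,Q}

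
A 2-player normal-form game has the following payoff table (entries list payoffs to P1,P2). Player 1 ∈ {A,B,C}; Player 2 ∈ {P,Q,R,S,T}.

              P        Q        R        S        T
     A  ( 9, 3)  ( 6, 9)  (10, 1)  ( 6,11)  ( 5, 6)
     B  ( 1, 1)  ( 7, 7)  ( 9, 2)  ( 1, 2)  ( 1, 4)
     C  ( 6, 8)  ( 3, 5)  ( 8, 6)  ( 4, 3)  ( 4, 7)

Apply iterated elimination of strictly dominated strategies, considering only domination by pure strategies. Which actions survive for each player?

P1 drop C (A beats it: P:9>6 Q:6>3 R:10>8 S:6>4 T:5>4)
P2 drop P (Q beats it: A:9>3 B:7>1)
P2 drop R (Q beats it: A:9>1 B:7>2)
P2 drop T (Q beats it: A:9>6 B:7>4)
P1→{A,B} P2→{Q,S}

IESDS → P1:{A,B} P2:{Q,S}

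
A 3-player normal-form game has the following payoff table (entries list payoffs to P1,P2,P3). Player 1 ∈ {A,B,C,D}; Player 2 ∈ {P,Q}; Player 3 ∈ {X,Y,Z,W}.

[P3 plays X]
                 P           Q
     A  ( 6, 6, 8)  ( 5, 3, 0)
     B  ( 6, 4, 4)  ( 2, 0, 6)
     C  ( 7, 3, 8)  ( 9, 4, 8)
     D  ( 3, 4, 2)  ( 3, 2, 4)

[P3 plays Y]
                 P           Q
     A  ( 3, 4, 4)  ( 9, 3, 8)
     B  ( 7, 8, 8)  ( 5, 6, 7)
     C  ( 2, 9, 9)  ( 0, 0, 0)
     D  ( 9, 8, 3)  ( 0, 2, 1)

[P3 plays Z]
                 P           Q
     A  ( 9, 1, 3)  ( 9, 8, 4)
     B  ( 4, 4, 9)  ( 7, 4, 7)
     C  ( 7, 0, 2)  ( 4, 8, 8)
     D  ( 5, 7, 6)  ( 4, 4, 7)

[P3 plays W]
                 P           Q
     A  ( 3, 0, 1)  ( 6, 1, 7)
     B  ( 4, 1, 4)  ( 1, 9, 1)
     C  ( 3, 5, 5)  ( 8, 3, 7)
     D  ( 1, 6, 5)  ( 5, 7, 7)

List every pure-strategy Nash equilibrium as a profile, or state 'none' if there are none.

NE set: (C,Q,X)

(A,P,X): not NE [P1→C gives 7>6]
(A,P,Y): not NE [P1→D gives 9>3; P3→X gives 8>4]
(A,P,Z): not NE [P2→Q gives 8>1; P3→X gives 8>3]
(A,P,W): not NE [P1→B gives 4>3; P2→Q gives 1>0; P3→X gives 8>1]
(A,Q,X): not NE [P1→C gives 9>5; P2→P gives 6>3; P3→Y gives 8>0]
(A,Q,Y): not NE [P2→P gives 4>3]
(A,Q,Z): not NE [P3→Y gives 8>4]
(A,Q,W): not NE [P1→C gives 8>6; P3→Y gives 8>7]
(B,P,X): not NE [P1→C gives 7>6; P3→Z gives 9>4]
(B,P,Y): not NE [P1→D gives 9>7; P3→Z gives 9>8]
(B,P,Z): not NE [P1→A gives 9>4]
(B,P,W): not NE [P2→Q gives 9>1; P3→Z gives 9>4]
(B,Q,X): not NE [P1→C gives 9>2; P2→P gives 4>0; P3→Z gives 7>6]
(B,Q,Y): not NE [P1→A gives 9>5; P2→P gives 8>6]
(B,Q,Z): not NE [P1→A gives 9>7]
(B,Q,W): not NE [P1→C gives 8>1; P3→Z gives 7>1]
(C,P,X): not NE [P2→Q gives 4>3; P3→Y gives 9>8]
(C,P,Y): not NE [P1→D gives 9>2]
(C,P,Z): not NE [P1→A gives 9>7; P2→Q gives 8>0; P3→Y gives 9>2]
(C,P,W): not NE [P1→B gives 4>3; P3→Y gives 9>5]
(C,Q,X): NE
(C,Q,Y): not NE [P1→A gives 9>0; P2→P gives 9>0; P3→Z gives 8>0]
(C,Q,Z): not NE [P1→A gives 9>4]
(C,Q,W): not NE [P2→P gives 5>3; P3→Z gives 8>7]
(D,P,X): not NE [P1→C gives 7>3; P3→Z gives 6>2]
(D,P,Y): not NE [P3→Z gives 6>3]
(D,P,Z): not NE [P1→A gives 9>5]
(D,P,W): not NE [P1→B gives 4>1; P2→Q gives 7>6; P3→Z gives 6>5]
(D,Q,X): not NE [P1→C gives 9>3; P2→P gives 4>2; P3→W gives 7>4]
(D,Q,Y): not NE [P1→A gives 9>0; P2→P gives 8>2; P3→W gives 7>1]
(D,Q,Z): not NE [P1→A gives 9>4; P2→P gives 7>4]
(D,Q,W): not NE [P1→C gives 8>5]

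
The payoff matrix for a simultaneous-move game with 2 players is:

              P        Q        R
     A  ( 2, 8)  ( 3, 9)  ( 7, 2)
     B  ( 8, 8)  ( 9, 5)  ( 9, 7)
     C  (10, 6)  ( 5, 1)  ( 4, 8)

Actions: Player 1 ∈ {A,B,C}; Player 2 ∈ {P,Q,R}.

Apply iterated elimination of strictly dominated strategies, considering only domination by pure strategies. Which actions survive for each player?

IESDS → P1:{B,C} P2:{P,R}

P1 drop A (B beats it: P:8>2 Q:9>3 R:9>7)
P2 drop Q (P beats it: B:8>5 C:6>1)
P1→{B,C} P2→{P,R}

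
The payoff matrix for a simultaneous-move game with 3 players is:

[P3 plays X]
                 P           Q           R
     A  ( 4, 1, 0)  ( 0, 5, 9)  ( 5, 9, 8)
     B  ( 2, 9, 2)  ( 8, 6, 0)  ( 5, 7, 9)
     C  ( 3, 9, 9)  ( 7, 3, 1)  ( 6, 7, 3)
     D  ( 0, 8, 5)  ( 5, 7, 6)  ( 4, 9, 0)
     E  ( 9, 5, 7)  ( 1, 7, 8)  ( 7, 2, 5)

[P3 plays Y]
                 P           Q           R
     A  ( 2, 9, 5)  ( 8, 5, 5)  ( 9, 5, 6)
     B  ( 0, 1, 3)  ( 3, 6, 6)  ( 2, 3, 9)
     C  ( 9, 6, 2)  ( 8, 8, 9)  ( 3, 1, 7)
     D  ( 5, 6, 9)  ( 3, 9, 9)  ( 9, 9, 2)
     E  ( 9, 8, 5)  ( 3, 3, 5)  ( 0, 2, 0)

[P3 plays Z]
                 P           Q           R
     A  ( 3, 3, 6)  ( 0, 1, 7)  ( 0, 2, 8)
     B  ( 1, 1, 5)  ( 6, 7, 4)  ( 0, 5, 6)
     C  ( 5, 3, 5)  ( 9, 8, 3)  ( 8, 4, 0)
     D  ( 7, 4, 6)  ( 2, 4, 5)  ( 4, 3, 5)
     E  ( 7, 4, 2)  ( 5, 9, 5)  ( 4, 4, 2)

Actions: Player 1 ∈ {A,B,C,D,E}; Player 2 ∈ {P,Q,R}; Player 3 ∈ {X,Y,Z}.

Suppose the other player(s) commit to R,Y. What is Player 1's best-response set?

u_1(A vs R,Y) = 9
u_1(B vs R,Y) = 2
u_1(C vs R,Y) = 3
u_1(D vs R,Y) = 9
u_1(E vs R,Y) = 0
max payoff 9 at {A,D}

BR_1 = {A,D}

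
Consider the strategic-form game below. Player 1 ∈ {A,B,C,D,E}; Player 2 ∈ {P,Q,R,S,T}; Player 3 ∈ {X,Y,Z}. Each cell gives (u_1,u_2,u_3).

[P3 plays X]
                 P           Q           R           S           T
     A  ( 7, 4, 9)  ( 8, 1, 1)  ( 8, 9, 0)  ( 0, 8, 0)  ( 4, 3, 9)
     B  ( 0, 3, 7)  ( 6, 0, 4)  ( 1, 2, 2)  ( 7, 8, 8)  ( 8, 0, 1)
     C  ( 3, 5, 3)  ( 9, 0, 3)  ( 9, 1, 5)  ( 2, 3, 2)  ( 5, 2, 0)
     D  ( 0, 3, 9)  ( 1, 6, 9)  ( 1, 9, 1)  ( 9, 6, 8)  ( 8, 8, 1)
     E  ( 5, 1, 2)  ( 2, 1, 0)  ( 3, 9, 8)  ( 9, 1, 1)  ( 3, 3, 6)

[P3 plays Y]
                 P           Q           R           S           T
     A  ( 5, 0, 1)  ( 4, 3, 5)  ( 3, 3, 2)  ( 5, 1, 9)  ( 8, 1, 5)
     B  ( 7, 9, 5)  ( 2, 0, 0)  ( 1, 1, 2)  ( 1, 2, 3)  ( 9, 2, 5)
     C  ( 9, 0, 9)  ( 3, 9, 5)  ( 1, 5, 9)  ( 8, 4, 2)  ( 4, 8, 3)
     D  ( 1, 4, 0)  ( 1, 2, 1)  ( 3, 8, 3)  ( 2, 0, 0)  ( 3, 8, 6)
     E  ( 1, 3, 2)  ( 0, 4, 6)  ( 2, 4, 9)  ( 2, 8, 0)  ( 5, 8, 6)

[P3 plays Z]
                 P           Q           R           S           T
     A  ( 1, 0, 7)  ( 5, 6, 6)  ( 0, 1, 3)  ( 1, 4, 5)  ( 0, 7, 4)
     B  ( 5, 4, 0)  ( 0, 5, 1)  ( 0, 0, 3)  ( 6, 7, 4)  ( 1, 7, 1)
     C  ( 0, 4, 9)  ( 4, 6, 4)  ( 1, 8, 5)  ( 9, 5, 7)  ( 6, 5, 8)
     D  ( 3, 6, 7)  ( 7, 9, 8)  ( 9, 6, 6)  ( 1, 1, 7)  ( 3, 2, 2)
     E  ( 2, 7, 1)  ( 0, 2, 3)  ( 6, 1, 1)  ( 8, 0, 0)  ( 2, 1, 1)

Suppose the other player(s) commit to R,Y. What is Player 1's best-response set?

argmax u_1 = {A,D}

u_1(A vs R,Y) = 3
u_1(B vs R,Y) = 1
u_1(C vs R,Y) = 1
u_1(D vs R,Y) = 3
u_1(E vs R,Y) = 2
max payoff 3 at {A,D}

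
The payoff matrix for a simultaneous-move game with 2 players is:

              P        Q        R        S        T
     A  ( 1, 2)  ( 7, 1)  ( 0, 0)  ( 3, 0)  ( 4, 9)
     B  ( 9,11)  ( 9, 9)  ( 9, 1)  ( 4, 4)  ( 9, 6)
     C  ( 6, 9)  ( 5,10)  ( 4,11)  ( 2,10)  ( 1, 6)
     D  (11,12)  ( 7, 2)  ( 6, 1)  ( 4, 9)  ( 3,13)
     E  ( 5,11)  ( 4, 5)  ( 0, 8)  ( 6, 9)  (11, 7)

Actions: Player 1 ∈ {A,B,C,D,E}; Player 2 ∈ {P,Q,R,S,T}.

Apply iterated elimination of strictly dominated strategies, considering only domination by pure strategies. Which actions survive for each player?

Survivors P1:{B,D,E} P2:{P,T}

P1 drop A (B beats it: P:9>1 Q:9>7 R:9>0 S:4>3 T:9>4)
P1 drop C (B beats it: P:9>6 Q:9>5 R:9>4 S:4>2 T:9>1)
P2 drop Q (P beats it: B:11>9 D:12>2 E:11>5)
P2 drop R (P beats it: B:11>1 D:12>1 E:11>8)
P2 drop S (P beats it: B:11>4 D:12>9 E:11>9)
P1→{B,D,E} P2→{P,T}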